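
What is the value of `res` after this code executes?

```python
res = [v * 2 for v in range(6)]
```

Let's trace through this code step by step.

Initialize: res = [v * 2 for v in range(6)]

After execution: res = [0, 2, 4, 6, 8, 10]
[0, 2, 4, 6, 8, 10]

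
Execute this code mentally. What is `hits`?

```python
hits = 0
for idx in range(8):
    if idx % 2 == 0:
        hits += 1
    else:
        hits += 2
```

Let's trace through this code step by step.

Initialize: hits = 0
Entering loop: for idx in range(8):

After execution: hits = 12
12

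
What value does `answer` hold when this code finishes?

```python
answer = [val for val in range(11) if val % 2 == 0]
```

Let's trace through this code step by step.

Initialize: answer = [val for val in range(11) if val % 2 == 0]

After execution: answer = [0, 2, 4, 6, 8, 10]
[0, 2, 4, 6, 8, 10]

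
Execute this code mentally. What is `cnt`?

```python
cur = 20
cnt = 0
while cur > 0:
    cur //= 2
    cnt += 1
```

Let's trace through this code step by step.

Initialize: cur = 20
Initialize: cnt = 0
Entering loop: while cur > 0:

After execution: cnt = 5
5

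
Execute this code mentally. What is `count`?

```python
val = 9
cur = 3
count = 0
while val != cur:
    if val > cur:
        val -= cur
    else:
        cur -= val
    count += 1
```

Let's trace through this code step by step.

Initialize: val = 9
Initialize: cur = 3
Initialize: count = 0
Entering loop: while val != cur:

After execution: count = 2
2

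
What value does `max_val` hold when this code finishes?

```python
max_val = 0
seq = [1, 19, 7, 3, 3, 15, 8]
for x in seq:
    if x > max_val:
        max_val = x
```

Let's trace through this code step by step.

Initialize: max_val = 0
Initialize: seq = [1, 19, 7, 3, 3, 15, 8]
Entering loop: for x in seq:

After execution: max_val = 19
19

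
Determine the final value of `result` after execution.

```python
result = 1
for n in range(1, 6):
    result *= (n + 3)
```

Let's trace through this code step by step.

Initialize: result = 1
Entering loop: for n in range(1, 6):

After execution: result = 6720
6720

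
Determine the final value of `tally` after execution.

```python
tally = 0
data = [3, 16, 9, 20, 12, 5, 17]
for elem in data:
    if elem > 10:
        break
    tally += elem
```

Let's trace through this code step by step.

Initialize: tally = 0
Initialize: data = [3, 16, 9, 20, 12, 5, 17]
Entering loop: for elem in data:

After execution: tally = 3
3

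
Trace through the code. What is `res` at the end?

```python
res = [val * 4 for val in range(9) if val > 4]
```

Let's trace through this code step by step.

Initialize: res = [val * 4 for val in range(9) if val > 4]

After execution: res = [20, 24, 28, 32]
[20, 24, 28, 32]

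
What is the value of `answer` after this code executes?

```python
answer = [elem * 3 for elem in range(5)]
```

Let's trace through this code step by step.

Initialize: answer = [elem * 3 for elem in range(5)]

After execution: answer = [0, 3, 6, 9, 12]
[0, 3, 6, 9, 12]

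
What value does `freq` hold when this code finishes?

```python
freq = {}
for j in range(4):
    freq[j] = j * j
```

Let's trace through this code step by step.

Initialize: freq = {}
Entering loop: for j in range(4):

After execution: freq = {0: 0, 1: 1, 2: 4, 3: 9}
{0: 0, 1: 1, 2: 4, 3: 9}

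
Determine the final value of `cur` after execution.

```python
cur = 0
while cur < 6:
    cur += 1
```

Let's trace through this code step by step.

Initialize: cur = 0
Entering loop: while cur < 6:

After execution: cur = 6
6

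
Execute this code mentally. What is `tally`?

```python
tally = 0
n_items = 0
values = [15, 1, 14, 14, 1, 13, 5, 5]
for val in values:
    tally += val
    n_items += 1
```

Let's trace through this code step by step.

Initialize: tally = 0
Initialize: n_items = 0
Initialize: values = [15, 1, 14, 14, 1, 13, 5, 5]
Entering loop: for val in values:

After execution: tally = 68
68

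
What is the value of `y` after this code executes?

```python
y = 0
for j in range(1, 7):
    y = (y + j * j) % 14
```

Let's trace through this code step by step.

Initialize: y = 0
Entering loop: for j in range(1, 7):

After execution: y = 7
7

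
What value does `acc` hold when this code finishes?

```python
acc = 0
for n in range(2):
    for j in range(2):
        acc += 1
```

Let's trace through this code step by step.

Initialize: acc = 0
Entering loop: for n in range(2):

After execution: acc = 4
4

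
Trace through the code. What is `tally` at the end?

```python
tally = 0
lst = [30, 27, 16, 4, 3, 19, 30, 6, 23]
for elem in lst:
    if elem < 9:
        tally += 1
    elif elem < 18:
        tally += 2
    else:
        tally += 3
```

Let's trace through this code step by step.

Initialize: tally = 0
Initialize: lst = [30, 27, 16, 4, 3, 19, 30, 6, 23]
Entering loop: for elem in lst:

After execution: tally = 20
20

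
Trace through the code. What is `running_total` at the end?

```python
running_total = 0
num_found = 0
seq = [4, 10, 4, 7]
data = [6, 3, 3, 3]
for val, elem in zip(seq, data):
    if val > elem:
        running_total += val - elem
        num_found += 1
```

Let's trace through this code step by step.

Initialize: running_total = 0
Initialize: num_found = 0
Initialize: seq = [4, 10, 4, 7]
Initialize: data = [6, 3, 3, 3]
Entering loop: for val, elem in zip(seq, data):

After execution: running_total = 12
12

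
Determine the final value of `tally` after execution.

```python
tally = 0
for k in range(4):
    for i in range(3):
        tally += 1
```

Let's trace through this code step by step.

Initialize: tally = 0
Entering loop: for k in range(4):

After execution: tally = 12
12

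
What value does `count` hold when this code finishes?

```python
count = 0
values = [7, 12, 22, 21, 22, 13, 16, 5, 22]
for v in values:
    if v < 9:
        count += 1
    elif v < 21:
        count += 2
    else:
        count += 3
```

Let's trace through this code step by step.

Initialize: count = 0
Initialize: values = [7, 12, 22, 21, 22, 13, 16, 5, 22]
Entering loop: for v in values:

After execution: count = 20
20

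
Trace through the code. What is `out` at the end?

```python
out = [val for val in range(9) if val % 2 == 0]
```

Let's trace through this code step by step.

Initialize: out = [val for val in range(9) if val % 2 == 0]

After execution: out = [0, 2, 4, 6, 8]
[0, 2, 4, 6, 8]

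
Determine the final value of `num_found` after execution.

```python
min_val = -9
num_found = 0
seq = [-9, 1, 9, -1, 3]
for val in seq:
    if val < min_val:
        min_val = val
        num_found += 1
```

Let's trace through this code step by step.

Initialize: min_val = -9
Initialize: num_found = 0
Initialize: seq = [-9, 1, 9, -1, 3]
Entering loop: for val in seq:

After execution: num_found = 0
0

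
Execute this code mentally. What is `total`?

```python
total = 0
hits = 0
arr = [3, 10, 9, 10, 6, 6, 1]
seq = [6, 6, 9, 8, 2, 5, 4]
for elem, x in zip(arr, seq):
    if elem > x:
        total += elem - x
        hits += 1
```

Let's trace through this code step by step.

Initialize: total = 0
Initialize: hits = 0
Initialize: arr = [3, 10, 9, 10, 6, 6, 1]
Initialize: seq = [6, 6, 9, 8, 2, 5, 4]
Entering loop: for elem, x in zip(arr, seq):

After execution: total = 11
11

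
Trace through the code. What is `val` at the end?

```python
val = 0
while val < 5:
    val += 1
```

Let's trace through this code step by step.

Initialize: val = 0
Entering loop: while val < 5:

After execution: val = 5
5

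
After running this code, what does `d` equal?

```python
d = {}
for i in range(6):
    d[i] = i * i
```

Let's trace through this code step by step.

Initialize: d = {}
Entering loop: for i in range(6):

After execution: d = {0: 0, 1: 1, 2: 4, 3: 9, 4: 16, 5: 25}
{0: 0, 1: 1, 2: 4, 3: 9, 4: 16, 5: 25}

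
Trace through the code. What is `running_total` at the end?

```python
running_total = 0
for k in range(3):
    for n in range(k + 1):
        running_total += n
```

Let's trace through this code step by step.

Initialize: running_total = 0
Entering loop: for k in range(3):

After execution: running_total = 4
4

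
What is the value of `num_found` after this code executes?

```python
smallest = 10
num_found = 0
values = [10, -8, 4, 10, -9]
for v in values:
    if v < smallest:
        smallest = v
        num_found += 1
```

Let's trace through this code step by step.

Initialize: smallest = 10
Initialize: num_found = 0
Initialize: values = [10, -8, 4, 10, -9]
Entering loop: for v in values:

After execution: num_found = 2
2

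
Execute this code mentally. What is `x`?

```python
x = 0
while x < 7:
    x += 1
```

Let's trace through this code step by step.

Initialize: x = 0
Entering loop: while x < 7:

After execution: x = 7
7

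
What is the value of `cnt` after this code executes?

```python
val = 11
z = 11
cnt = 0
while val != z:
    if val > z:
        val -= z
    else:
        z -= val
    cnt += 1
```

Let's trace through this code step by step.

Initialize: val = 11
Initialize: z = 11
Initialize: cnt = 0
Entering loop: while val != z:

After execution: cnt = 0
0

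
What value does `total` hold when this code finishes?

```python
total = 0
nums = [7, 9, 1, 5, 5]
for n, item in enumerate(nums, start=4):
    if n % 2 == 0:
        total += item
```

Let's trace through this code step by step.

Initialize: total = 0
Initialize: nums = [7, 9, 1, 5, 5]
Entering loop: for n, item in enumerate(nums, start=4):

After execution: total = 13
13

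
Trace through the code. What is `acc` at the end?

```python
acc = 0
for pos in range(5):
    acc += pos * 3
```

Let's trace through this code step by step.

Initialize: acc = 0
Entering loop: for pos in range(5):

After execution: acc = 30
30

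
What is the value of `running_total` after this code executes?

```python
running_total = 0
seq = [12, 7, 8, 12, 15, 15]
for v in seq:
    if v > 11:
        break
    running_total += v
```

Let's trace through this code step by step.

Initialize: running_total = 0
Initialize: seq = [12, 7, 8, 12, 15, 15]
Entering loop: for v in seq:

After execution: running_total = 0
0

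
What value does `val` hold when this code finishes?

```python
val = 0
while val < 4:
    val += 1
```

Let's trace through this code step by step.

Initialize: val = 0
Entering loop: while val < 4:

After execution: val = 4
4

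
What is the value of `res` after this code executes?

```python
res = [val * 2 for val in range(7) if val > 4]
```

Let's trace through this code step by step.

Initialize: res = [val * 2 for val in range(7) if val > 4]

After execution: res = [10, 12]
[10, 12]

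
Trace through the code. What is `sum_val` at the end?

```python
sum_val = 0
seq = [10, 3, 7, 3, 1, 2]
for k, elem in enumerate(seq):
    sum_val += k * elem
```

Let's trace through this code step by step.

Initialize: sum_val = 0
Initialize: seq = [10, 3, 7, 3, 1, 2]
Entering loop: for k, elem in enumerate(seq):

After execution: sum_val = 40
40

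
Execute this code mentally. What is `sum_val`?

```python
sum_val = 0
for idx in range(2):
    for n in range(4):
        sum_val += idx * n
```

Let's trace through this code step by step.

Initialize: sum_val = 0
Entering loop: for idx in range(2):

After execution: sum_val = 6
6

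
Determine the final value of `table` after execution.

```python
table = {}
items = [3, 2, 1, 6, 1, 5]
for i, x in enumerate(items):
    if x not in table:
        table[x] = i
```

Let's trace through this code step by step.

Initialize: table = {}
Initialize: items = [3, 2, 1, 6, 1, 5]
Entering loop: for i, x in enumerate(items):

After execution: table = {3: 0, 2: 1, 1: 2, 6: 3, 5: 5}
{3: 0, 2: 1, 1: 2, 6: 3, 5: 5}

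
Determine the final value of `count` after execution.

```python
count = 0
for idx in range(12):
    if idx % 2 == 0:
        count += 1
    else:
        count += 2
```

Let's trace through this code step by step.

Initialize: count = 0
Entering loop: for idx in range(12):

After execution: count = 18
18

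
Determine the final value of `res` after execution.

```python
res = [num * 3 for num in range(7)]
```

Let's trace through this code step by step.

Initialize: res = [num * 3 for num in range(7)]

After execution: res = [0, 3, 6, 9, 12, 15, 18]
[0, 3, 6, 9, 12, 15, 18]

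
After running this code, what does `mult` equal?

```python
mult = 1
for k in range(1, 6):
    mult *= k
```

Let's trace through this code step by step.

Initialize: mult = 1
Entering loop: for k in range(1, 6):

After execution: mult = 120
120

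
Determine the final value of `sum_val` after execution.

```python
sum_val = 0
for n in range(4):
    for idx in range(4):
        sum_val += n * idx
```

Let's trace through this code step by step.

Initialize: sum_val = 0
Entering loop: for n in range(4):

After execution: sum_val = 36
36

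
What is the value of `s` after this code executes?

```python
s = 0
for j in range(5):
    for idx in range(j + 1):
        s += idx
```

Let's trace through this code step by step.

Initialize: s = 0
Entering loop: for j in range(5):

After execution: s = 20
20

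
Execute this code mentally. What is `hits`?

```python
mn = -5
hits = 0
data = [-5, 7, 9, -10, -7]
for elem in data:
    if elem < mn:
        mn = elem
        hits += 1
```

Let's trace through this code step by step.

Initialize: mn = -5
Initialize: hits = 0
Initialize: data = [-5, 7, 9, -10, -7]
Entering loop: for elem in data:

After execution: hits = 1
1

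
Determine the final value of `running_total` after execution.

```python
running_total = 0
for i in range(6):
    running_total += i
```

Let's trace through this code step by step.

Initialize: running_total = 0
Entering loop: for i in range(6):

After execution: running_total = 15
15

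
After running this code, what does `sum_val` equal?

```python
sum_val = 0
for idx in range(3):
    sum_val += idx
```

Let's trace through this code step by step.

Initialize: sum_val = 0
Entering loop: for idx in range(3):

After execution: sum_val = 3
3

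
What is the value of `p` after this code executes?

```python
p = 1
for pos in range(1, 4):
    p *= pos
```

Let's trace through this code step by step.

Initialize: p = 1
Entering loop: for pos in range(1, 4):

After execution: p = 6
6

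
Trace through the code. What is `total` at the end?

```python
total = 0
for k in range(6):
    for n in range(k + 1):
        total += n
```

Let's trace through this code step by step.

Initialize: total = 0
Entering loop: for k in range(6):

After execution: total = 35
35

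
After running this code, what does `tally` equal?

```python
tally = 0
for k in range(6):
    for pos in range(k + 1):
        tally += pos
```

Let's trace through this code step by step.

Initialize: tally = 0
Entering loop: for k in range(6):

After execution: tally = 35
35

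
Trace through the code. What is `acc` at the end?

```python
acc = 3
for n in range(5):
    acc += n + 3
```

Let's trace through this code step by step.

Initialize: acc = 3
Entering loop: for n in range(5):

After execution: acc = 28
28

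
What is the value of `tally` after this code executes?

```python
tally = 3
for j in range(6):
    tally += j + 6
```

Let's trace through this code step by step.

Initialize: tally = 3
Entering loop: for j in range(6):

After execution: tally = 54
54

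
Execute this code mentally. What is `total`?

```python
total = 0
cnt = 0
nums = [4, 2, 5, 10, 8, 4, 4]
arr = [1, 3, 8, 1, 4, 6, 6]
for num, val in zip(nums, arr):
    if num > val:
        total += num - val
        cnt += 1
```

Let's trace through this code step by step.

Initialize: total = 0
Initialize: cnt = 0
Initialize: nums = [4, 2, 5, 10, 8, 4, 4]
Initialize: arr = [1, 3, 8, 1, 4, 6, 6]
Entering loop: for num, val in zip(nums, arr):

After execution: total = 16
16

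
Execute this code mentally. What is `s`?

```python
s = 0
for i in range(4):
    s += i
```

Let's trace through this code step by step.

Initialize: s = 0
Entering loop: for i in range(4):

After execution: s = 6
6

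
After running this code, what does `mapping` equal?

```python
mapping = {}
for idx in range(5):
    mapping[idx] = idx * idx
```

Let's trace through this code step by step.

Initialize: mapping = {}
Entering loop: for idx in range(5):

After execution: mapping = {0: 0, 1: 1, 2: 4, 3: 9, 4: 16}
{0: 0, 1: 1, 2: 4, 3: 9, 4: 16}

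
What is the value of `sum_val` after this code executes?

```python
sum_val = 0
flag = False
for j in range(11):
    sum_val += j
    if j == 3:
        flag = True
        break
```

Let's trace through this code step by step.

Initialize: sum_val = 0
Initialize: flag = False
Entering loop: for j in range(11):

After execution: sum_val = 6
6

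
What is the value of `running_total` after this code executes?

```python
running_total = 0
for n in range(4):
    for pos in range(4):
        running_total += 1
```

Let's trace through this code step by step.

Initialize: running_total = 0
Entering loop: for n in range(4):

After execution: running_total = 16
16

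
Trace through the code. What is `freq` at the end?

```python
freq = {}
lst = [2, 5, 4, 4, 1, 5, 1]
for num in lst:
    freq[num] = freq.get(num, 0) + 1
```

Let's trace through this code step by step.

Initialize: freq = {}
Initialize: lst = [2, 5, 4, 4, 1, 5, 1]
Entering loop: for num in lst:

After execution: freq = {2: 1, 5: 2, 4: 2, 1: 2}
{2: 1, 5: 2, 4: 2, 1: 2}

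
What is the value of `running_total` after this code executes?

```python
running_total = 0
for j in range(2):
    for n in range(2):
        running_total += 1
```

Let's trace through this code step by step.

Initialize: running_total = 0
Entering loop: for j in range(2):

After execution: running_total = 4
4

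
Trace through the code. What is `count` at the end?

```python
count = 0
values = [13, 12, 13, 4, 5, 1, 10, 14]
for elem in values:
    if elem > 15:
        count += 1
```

Let's trace through this code step by step.

Initialize: count = 0
Initialize: values = [13, 12, 13, 4, 5, 1, 10, 14]
Entering loop: for elem in values:

After execution: count = 0
0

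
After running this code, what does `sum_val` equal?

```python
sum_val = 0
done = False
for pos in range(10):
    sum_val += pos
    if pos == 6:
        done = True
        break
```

Let's trace through this code step by step.

Initialize: sum_val = 0
Initialize: done = False
Entering loop: for pos in range(10):

After execution: sum_val = 21
21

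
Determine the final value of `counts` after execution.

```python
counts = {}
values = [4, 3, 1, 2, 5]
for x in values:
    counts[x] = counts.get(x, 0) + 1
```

Let's trace through this code step by step.

Initialize: counts = {}
Initialize: values = [4, 3, 1, 2, 5]
Entering loop: for x in values:

After execution: counts = {4: 1, 3: 1, 1: 1, 2: 1, 5: 1}
{4: 1, 3: 1, 1: 1, 2: 1, 5: 1}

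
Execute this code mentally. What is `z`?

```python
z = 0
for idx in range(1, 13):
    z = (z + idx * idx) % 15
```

Let's trace through this code step by step.

Initialize: z = 0
Entering loop: for idx in range(1, 13):

After execution: z = 5
5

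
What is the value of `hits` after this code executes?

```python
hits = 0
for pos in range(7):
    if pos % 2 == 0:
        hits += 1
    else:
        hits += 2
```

Let's trace through this code step by step.

Initialize: hits = 0
Entering loop: for pos in range(7):

After execution: hits = 10
10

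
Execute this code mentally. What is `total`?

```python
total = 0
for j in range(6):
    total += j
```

Let's trace through this code step by step.

Initialize: total = 0
Entering loop: for j in range(6):

After execution: total = 15
15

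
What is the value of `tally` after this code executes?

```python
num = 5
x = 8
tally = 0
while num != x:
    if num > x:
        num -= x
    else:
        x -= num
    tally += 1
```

Let's trace through this code step by step.

Initialize: num = 5
Initialize: x = 8
Initialize: tally = 0
Entering loop: while num != x:

After execution: tally = 4
4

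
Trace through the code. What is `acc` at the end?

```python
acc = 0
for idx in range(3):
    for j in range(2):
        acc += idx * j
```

Let's trace through this code step by step.

Initialize: acc = 0
Entering loop: for idx in range(3):

After execution: acc = 3
3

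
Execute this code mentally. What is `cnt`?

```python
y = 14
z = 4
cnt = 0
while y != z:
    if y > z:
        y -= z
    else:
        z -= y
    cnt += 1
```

Let's trace through this code step by step.

Initialize: y = 14
Initialize: z = 4
Initialize: cnt = 0
Entering loop: while y != z:

After execution: cnt = 4
4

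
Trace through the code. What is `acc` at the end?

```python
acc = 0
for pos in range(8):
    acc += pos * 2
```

Let's trace through this code step by step.

Initialize: acc = 0
Entering loop: for pos in range(8):

After execution: acc = 56
56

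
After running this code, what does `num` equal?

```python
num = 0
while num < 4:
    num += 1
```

Let's trace through this code step by step.

Initialize: num = 0
Entering loop: while num < 4:

After execution: num = 4
4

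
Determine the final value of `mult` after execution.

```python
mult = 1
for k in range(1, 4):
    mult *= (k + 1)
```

Let's trace through this code step by step.

Initialize: mult = 1
Entering loop: for k in range(1, 4):

After execution: mult = 24
24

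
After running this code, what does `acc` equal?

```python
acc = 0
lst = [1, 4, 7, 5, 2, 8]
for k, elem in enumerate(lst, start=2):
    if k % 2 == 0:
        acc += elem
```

Let's trace through this code step by step.

Initialize: acc = 0
Initialize: lst = [1, 4, 7, 5, 2, 8]
Entering loop: for k, elem in enumerate(lst, start=2):

After execution: acc = 10
10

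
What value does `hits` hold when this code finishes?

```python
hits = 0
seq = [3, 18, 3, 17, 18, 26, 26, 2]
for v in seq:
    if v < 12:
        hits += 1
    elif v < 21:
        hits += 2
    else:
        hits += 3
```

Let's trace through this code step by step.

Initialize: hits = 0
Initialize: seq = [3, 18, 3, 17, 18, 26, 26, 2]
Entering loop: for v in seq:

After execution: hits = 15
15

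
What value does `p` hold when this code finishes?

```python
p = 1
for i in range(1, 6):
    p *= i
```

Let's trace through this code step by step.

Initialize: p = 1
Entering loop: for i in range(1, 6):

After execution: p = 120
120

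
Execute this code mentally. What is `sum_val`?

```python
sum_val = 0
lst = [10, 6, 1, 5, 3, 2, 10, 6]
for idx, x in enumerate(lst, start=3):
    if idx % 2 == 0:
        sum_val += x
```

Let's trace through this code step by step.

Initialize: sum_val = 0
Initialize: lst = [10, 6, 1, 5, 3, 2, 10, 6]
Entering loop: for idx, x in enumerate(lst, start=3):

After execution: sum_val = 19
19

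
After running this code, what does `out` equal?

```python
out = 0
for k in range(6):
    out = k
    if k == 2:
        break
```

Let's trace through this code step by step.

Initialize: out = 0
Entering loop: for k in range(6):

After execution: out = 2
2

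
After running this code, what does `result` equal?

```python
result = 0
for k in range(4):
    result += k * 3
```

Let's trace through this code step by step.

Initialize: result = 0
Entering loop: for k in range(4):

After execution: result = 18
18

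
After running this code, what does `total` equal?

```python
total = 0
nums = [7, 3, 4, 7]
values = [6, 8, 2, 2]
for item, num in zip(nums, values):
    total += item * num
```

Let's trace through this code step by step.

Initialize: total = 0
Initialize: nums = [7, 3, 4, 7]
Initialize: values = [6, 8, 2, 2]
Entering loop: for item, num in zip(nums, values):

After execution: total = 88
88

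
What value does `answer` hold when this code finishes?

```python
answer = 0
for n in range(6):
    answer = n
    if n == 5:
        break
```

Let's trace through this code step by step.

Initialize: answer = 0
Entering loop: for n in range(6):

After execution: answer = 5
5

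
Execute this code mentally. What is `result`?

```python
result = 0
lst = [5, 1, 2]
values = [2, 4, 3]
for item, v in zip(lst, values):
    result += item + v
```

Let's trace through this code step by step.

Initialize: result = 0
Initialize: lst = [5, 1, 2]
Initialize: values = [2, 4, 3]
Entering loop: for item, v in zip(lst, values):

After execution: result = 17
17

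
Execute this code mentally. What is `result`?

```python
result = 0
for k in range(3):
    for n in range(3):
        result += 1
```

Let's trace through this code step by step.

Initialize: result = 0
Entering loop: for k in range(3):

After execution: result = 9
9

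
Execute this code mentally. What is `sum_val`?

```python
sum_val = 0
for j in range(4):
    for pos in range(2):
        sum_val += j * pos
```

Let's trace through this code step by step.

Initialize: sum_val = 0
Entering loop: for j in range(4):

After execution: sum_val = 6
6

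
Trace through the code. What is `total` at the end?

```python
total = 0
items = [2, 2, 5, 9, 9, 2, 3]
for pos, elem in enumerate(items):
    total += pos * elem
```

Let's trace through this code step by step.

Initialize: total = 0
Initialize: items = [2, 2, 5, 9, 9, 2, 3]
Entering loop: for pos, elem in enumerate(items):

After execution: total = 103
103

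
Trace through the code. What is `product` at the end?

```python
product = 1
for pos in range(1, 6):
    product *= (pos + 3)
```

Let's trace through this code step by step.

Initialize: product = 1
Entering loop: for pos in range(1, 6):

After execution: product = 6720
6720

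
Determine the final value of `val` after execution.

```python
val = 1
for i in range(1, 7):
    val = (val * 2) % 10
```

Let's trace through this code step by step.

Initialize: val = 1
Entering loop: for i in range(1, 7):

After execution: val = 4
4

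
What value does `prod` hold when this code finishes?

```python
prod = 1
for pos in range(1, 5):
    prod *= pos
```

Let's trace through this code step by step.

Initialize: prod = 1
Entering loop: for pos in range(1, 5):

After execution: prod = 24
24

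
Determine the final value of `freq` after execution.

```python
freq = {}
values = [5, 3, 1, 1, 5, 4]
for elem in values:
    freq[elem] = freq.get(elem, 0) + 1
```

Let's trace through this code step by step.

Initialize: freq = {}
Initialize: values = [5, 3, 1, 1, 5, 4]
Entering loop: for elem in values:

After execution: freq = {5: 2, 3: 1, 1: 2, 4: 1}
{5: 2, 3: 1, 1: 2, 4: 1}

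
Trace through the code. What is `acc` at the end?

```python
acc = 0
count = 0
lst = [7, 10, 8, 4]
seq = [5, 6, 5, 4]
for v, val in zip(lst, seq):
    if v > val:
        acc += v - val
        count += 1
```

Let's trace through this code step by step.

Initialize: acc = 0
Initialize: count = 0
Initialize: lst = [7, 10, 8, 4]
Initialize: seq = [5, 6, 5, 4]
Entering loop: for v, val in zip(lst, seq):

After execution: acc = 9
9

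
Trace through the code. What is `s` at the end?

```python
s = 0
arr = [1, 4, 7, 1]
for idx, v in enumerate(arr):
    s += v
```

Let's trace through this code step by step.

Initialize: s = 0
Initialize: arr = [1, 4, 7, 1]
Entering loop: for idx, v in enumerate(arr):

After execution: s = 13
13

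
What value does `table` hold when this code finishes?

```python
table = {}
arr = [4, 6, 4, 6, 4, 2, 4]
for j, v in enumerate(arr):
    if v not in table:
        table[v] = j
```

Let's trace through this code step by step.

Initialize: table = {}
Initialize: arr = [4, 6, 4, 6, 4, 2, 4]
Entering loop: for j, v in enumerate(arr):

After execution: table = {4: 0, 6: 1, 2: 5}
{4: 0, 6: 1, 2: 5}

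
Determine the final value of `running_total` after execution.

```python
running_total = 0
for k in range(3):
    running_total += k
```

Let's trace through this code step by step.

Initialize: running_total = 0
Entering loop: for k in range(3):

After execution: running_total = 3
3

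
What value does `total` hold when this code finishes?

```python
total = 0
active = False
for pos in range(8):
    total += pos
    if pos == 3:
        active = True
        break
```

Let's trace through this code step by step.

Initialize: total = 0
Initialize: active = False
Entering loop: for pos in range(8):

After execution: total = 6
6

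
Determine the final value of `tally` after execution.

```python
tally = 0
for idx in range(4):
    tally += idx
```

Let's trace through this code step by step.

Initialize: tally = 0
Entering loop: for idx in range(4):

After execution: tally = 6
6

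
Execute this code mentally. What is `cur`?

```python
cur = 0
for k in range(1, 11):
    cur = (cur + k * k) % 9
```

Let's trace through this code step by step.

Initialize: cur = 0
Entering loop: for k in range(1, 11):

After execution: cur = 7
7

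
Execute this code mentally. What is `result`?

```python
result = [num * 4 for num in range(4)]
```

Let's trace through this code step by step.

Initialize: result = [num * 4 for num in range(4)]

After execution: result = [0, 4, 8, 12]
[0, 4, 8, 12]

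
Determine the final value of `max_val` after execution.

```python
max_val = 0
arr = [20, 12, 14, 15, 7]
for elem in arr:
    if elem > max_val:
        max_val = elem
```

Let's trace through this code step by step.

Initialize: max_val = 0
Initialize: arr = [20, 12, 14, 15, 7]
Entering loop: for elem in arr:

After execution: max_val = 20
20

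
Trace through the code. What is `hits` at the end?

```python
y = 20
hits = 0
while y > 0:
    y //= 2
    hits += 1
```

Let's trace through this code step by step.

Initialize: y = 20
Initialize: hits = 0
Entering loop: while y > 0:

After execution: hits = 5
5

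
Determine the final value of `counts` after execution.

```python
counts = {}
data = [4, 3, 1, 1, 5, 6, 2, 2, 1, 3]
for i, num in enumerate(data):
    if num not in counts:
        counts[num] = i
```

Let's trace through this code step by step.

Initialize: counts = {}
Initialize: data = [4, 3, 1, 1, 5, 6, 2, 2, 1, 3]
Entering loop: for i, num in enumerate(data):

After execution: counts = {4: 0, 3: 1, 1: 2, 5: 4, 6: 5, 2: 6}
{4: 0, 3: 1, 1: 2, 5: 4, 6: 5, 2: 6}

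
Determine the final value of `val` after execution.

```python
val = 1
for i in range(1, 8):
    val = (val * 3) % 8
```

Let's trace through this code step by step.

Initialize: val = 1
Entering loop: for i in range(1, 8):

After execution: val = 3
3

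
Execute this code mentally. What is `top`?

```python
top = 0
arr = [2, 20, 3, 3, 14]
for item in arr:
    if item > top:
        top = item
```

Let's trace through this code step by step.

Initialize: top = 0
Initialize: arr = [2, 20, 3, 3, 14]
Entering loop: for item in arr:

After execution: top = 20
20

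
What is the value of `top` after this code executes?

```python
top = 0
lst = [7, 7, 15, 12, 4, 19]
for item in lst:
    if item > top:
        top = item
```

Let's trace through this code step by step.

Initialize: top = 0
Initialize: lst = [7, 7, 15, 12, 4, 19]
Entering loop: for item in lst:

After execution: top = 19
19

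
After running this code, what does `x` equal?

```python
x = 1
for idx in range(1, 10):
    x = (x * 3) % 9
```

Let's trace through this code step by step.

Initialize: x = 1
Entering loop: for idx in range(1, 10):

After execution: x = 0
0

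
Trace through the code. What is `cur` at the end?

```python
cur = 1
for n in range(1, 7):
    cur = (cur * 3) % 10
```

Let's trace through this code step by step.

Initialize: cur = 1
Entering loop: for n in range(1, 7):

After execution: cur = 9
9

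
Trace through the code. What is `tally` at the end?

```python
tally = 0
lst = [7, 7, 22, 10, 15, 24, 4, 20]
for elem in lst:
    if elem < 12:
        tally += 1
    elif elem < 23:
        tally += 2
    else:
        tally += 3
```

Let's trace through this code step by step.

Initialize: tally = 0
Initialize: lst = [7, 7, 22, 10, 15, 24, 4, 20]
Entering loop: for elem in lst:

After execution: tally = 13
13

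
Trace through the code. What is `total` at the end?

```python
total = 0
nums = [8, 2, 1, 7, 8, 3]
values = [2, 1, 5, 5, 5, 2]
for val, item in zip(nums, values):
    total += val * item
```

Let's trace through this code step by step.

Initialize: total = 0
Initialize: nums = [8, 2, 1, 7, 8, 3]
Initialize: values = [2, 1, 5, 5, 5, 2]
Entering loop: for val, item in zip(nums, values):

After execution: total = 104
104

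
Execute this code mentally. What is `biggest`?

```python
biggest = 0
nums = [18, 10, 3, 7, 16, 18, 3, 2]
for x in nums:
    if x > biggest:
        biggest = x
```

Let's trace through this code step by step.

Initialize: biggest = 0
Initialize: nums = [18, 10, 3, 7, 16, 18, 3, 2]
Entering loop: for x in nums:

After execution: biggest = 18
18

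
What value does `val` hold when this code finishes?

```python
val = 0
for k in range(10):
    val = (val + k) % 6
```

Let's trace through this code step by step.

Initialize: val = 0
Entering loop: for k in range(10):

After execution: val = 3
3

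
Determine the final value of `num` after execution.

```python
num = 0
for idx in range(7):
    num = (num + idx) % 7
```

Let's trace through this code step by step.

Initialize: num = 0
Entering loop: for idx in range(7):

After execution: num = 0
0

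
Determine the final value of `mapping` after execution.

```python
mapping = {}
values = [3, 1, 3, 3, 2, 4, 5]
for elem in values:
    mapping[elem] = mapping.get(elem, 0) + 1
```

Let's trace through this code step by step.

Initialize: mapping = {}
Initialize: values = [3, 1, 3, 3, 2, 4, 5]
Entering loop: for elem in values:

After execution: mapping = {3: 3, 1: 1, 2: 1, 4: 1, 5: 1}
{3: 3, 1: 1, 2: 1, 4: 1, 5: 1}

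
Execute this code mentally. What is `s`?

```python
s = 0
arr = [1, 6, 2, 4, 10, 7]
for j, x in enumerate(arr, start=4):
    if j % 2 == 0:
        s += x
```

Let's trace through this code step by step.

Initialize: s = 0
Initialize: arr = [1, 6, 2, 4, 10, 7]
Entering loop: for j, x in enumerate(arr, start=4):

After execution: s = 13
13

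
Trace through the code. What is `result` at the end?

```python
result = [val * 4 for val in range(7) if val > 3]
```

Let's trace through this code step by step.

Initialize: result = [val * 4 for val in range(7) if val > 3]

After execution: result = [16, 20, 24]
[16, 20, 24]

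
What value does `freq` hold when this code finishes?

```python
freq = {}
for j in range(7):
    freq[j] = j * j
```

Let's trace through this code step by step.

Initialize: freq = {}
Entering loop: for j in range(7):

After execution: freq = {0: 0, 1: 1, 2: 4, 3: 9, 4: 16, 5: 25, 6: 36}
{0: 0, 1: 1, 2: 4, 3: 9, 4: 16, 5: 25, 6: 36}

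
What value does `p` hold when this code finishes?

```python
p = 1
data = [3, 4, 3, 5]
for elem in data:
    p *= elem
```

Let's trace through this code step by step.

Initialize: p = 1
Initialize: data = [3, 4, 3, 5]
Entering loop: for elem in data:

After execution: p = 180
180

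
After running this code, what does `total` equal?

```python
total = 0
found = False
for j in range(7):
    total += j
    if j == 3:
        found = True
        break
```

Let's trace through this code step by step.

Initialize: total = 0
Initialize: found = False
Entering loop: for j in range(7):

After execution: total = 6
6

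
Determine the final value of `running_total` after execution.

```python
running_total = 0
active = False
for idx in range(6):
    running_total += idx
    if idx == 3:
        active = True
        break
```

Let's trace through this code step by step.

Initialize: running_total = 0
Initialize: active = False
Entering loop: for idx in range(6):

After execution: running_total = 6
6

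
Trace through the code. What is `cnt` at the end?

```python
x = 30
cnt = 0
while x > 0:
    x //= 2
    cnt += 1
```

Let's trace through this code step by step.

Initialize: x = 30
Initialize: cnt = 0
Entering loop: while x > 0:

After execution: cnt = 5
5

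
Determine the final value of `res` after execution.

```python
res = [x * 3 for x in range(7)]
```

Let's trace through this code step by step.

Initialize: res = [x * 3 for x in range(7)]

After execution: res = [0, 3, 6, 9, 12, 15, 18]
[0, 3, 6, 9, 12, 15, 18]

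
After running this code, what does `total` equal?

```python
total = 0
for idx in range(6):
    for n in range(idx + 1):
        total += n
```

Let's trace through this code step by step.

Initialize: total = 0
Entering loop: for idx in range(6):

After execution: total = 35
35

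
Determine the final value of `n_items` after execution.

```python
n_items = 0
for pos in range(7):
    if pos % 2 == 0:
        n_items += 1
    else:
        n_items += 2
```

Let's trace through this code step by step.

Initialize: n_items = 0
Entering loop: for pos in range(7):

After execution: n_items = 10
10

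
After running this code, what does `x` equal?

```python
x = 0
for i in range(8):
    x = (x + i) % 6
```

Let's trace through this code step by step.

Initialize: x = 0
Entering loop: for i in range(8):

After execution: x = 4
4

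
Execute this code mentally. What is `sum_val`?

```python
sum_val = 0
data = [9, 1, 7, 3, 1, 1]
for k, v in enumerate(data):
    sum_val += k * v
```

Let's trace through this code step by step.

Initialize: sum_val = 0
Initialize: data = [9, 1, 7, 3, 1, 1]
Entering loop: for k, v in enumerate(data):

After execution: sum_val = 33
33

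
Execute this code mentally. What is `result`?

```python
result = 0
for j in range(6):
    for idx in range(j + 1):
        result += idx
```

Let's trace through this code step by step.

Initialize: result = 0
Entering loop: for j in range(6):

After execution: result = 35
35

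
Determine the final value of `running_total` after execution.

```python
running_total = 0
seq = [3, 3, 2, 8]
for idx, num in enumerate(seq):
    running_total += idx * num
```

Let's trace through this code step by step.

Initialize: running_total = 0
Initialize: seq = [3, 3, 2, 8]
Entering loop: for idx, num in enumerate(seq):

After execution: running_total = 31
31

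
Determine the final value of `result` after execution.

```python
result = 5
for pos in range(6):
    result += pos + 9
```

Let's trace through this code step by step.

Initialize: result = 5
Entering loop: for pos in range(6):

After execution: result = 74
74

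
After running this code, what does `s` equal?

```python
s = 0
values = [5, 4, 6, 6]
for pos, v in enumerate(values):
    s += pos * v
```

Let's trace through this code step by step.

Initialize: s = 0
Initialize: values = [5, 4, 6, 6]
Entering loop: for pos, v in enumerate(values):

After execution: s = 34
34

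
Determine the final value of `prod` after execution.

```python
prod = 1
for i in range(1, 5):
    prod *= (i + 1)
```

Let's trace through this code step by step.

Initialize: prod = 1
Entering loop: for i in range(1, 5):

After execution: prod = 120
120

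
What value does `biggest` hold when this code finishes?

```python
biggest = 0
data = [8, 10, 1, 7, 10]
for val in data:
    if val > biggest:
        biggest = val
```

Let's trace through this code step by step.

Initialize: biggest = 0
Initialize: data = [8, 10, 1, 7, 10]
Entering loop: for val in data:

After execution: biggest = 10
10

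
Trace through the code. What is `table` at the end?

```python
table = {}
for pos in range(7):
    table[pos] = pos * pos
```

Let's trace through this code step by step.

Initialize: table = {}
Entering loop: for pos in range(7):

After execution: table = {0: 0, 1: 1, 2: 4, 3: 9, 4: 16, 5: 25, 6: 36}
{0: 0, 1: 1, 2: 4, 3: 9, 4: 16, 5: 25, 6: 36}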